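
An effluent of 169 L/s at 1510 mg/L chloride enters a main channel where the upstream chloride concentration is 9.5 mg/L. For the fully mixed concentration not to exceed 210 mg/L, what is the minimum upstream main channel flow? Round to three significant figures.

1100 L/s

Set C_mix = 210: (Q·9.500 + 169.0·1510) / (Q + 169.0) = 210
→ Q = 169.0·(1510 − 210)/(210 − 9.500) = 1096 L/s.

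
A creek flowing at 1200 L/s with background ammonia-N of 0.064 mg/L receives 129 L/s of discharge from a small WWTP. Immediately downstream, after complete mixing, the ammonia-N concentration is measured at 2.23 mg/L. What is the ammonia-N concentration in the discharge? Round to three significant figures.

Mass balance: 1200·0.06400 + 129.0·Cₑ = 1329·2.230
→ Cₑ = (1329·2.230 − 1200·0.06400) / 129.0 = 22.38 mg/L.

22.4 mg/L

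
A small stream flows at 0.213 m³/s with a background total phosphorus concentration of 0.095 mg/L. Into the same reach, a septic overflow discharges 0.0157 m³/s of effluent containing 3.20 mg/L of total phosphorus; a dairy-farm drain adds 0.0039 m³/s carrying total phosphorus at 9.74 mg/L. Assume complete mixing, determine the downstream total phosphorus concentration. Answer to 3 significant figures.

0.466 mg/L

Flow-weighted average: C = (0.2130·0.09500 + 0.01570·3.200 + 0.003900·9.740) / 0.2326 = 0.1085/0.2326 = 0.4663 mg/L.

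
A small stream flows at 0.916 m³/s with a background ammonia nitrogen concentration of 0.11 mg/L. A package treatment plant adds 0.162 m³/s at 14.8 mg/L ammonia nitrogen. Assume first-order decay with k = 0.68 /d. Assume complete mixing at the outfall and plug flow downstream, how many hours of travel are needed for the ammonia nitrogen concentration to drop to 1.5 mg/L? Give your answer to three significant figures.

Mixed concentration C = ΣQC/ΣQ = (0.9160·0.1100 + 0.1620·14.80) / 1.078 = 2.498/1.078 = 2.318 mg/L.
2.318·exp(−k·t) = 1.5 → t = ln(2.318/1.5)/k = 55280 s = 15.36 h.

15.4 h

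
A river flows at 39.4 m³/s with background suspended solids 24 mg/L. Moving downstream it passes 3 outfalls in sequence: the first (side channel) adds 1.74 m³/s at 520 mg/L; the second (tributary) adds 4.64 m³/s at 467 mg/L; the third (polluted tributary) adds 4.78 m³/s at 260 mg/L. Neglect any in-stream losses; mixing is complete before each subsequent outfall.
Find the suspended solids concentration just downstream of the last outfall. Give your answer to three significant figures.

104 mg/L

Below outfall 1: Q → 41.14 m³/s, C = (39.40·24.00 + 1.740·520.0)/41.14 = 44.98 mg/L.
Below outfall 2: Q → 45.78 m³/s, C = (41.14·44.98 + 4.640·467.0)/45.78 = 87.75 mg/L.
Below outfall 3: Q → 50.56 m³/s, C = (45.78·87.75 + 4.780·260.0)/50.56 = 104.0 mg/L.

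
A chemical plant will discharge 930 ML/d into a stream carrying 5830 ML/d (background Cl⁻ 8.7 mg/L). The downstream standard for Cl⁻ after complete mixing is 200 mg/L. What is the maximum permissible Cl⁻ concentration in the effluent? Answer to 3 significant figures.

At the limit, (Qr·Cr + Qe·Cₑ)/(Qr + Qe) = 200:
Cₑ = (6760·200 − 5830·8.700) / 930.0 = 1399 mg/L.

1400 mg/L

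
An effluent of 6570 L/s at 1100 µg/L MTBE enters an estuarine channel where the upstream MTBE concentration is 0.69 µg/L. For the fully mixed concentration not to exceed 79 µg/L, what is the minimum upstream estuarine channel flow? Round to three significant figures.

Set C_mix = 79: (Q·0.6900 + 6570·1100) / (Q + 6570) = 79
→ Q = 6570·(1100 − 79)/(79 − 0.6900) = 85660 L/s.

85700 L/s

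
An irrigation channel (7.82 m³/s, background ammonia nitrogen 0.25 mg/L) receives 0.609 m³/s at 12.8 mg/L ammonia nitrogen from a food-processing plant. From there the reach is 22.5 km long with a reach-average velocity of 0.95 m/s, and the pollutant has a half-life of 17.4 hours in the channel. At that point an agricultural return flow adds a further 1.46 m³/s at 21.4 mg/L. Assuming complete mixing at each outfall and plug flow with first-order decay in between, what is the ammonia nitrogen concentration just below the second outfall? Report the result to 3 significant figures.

3.92 mg/L

Mass balance: C = (7.820·0.2500 + 0.6090·12.80) / 8.429 = 9.750/8.429 = 1.157 mg/L; combined flow 8.429 m³/s.
Travel time t = 22.5·1000 / 0.95 = 23680 s = 6.579 h.
Half-life 17.4 h → k = ln 2 / 17.4 = 0.03984 h⁻¹ = 0.9561 d⁻¹.
First-order decay: C = 1.157·exp(−k·t) = 1.157·0.7695 = 0.8901 mg/L.
Second outfall: C = (8.429·0.8901 + 1.460·21.40)/9.889 = 3.918 mg/L.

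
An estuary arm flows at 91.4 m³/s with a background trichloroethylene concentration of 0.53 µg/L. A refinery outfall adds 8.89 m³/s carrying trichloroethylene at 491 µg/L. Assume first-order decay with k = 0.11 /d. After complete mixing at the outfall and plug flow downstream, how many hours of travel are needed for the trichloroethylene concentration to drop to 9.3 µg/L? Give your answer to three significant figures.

339 h

Flow-weighted average: C = (91.40·0.5300 + 8.890·491.0) / 100.3 = 4413/100.3 = 44.01 µg/L.
44.01·exp(−k·t) = 9.3 → t = ln(44.01/9.3)/k = 1221000 s = 339.1 h.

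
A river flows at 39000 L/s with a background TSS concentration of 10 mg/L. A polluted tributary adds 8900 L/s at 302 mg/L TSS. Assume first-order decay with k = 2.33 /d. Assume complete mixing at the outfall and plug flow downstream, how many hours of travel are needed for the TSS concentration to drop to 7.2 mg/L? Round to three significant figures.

Flow-weighted average: C = (39000·10.00 + 8900·302.0) / 47900 = 3078000/47900 = 64.25 mg/L.
64.25·exp(−k·t) = 7.2 → t = ln(64.25/7.2)/k = 81160 s = 22.55 h.

22.5 h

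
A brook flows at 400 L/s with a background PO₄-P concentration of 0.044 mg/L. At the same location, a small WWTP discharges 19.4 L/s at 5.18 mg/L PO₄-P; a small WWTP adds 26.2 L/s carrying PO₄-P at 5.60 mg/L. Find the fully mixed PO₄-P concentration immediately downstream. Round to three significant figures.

Mixed concentration C = ΣQC/ΣQ = (400.0·0.04400 + 19.40·5.180 + 26.20·5.600) / 445.6 = 264.8/445.6 = 0.5943 mg/L.

0.594 mg/L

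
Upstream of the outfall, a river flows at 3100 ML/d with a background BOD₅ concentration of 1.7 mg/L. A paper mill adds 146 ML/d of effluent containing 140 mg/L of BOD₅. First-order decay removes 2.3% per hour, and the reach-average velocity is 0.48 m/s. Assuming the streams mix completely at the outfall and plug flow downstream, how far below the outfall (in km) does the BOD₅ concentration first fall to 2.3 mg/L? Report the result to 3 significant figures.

91.8 km

Conservation of mass: C = (3100·1.700 + 146.0·140.0) / 3246 = 25710/3246 = 7.921 mg/L.
2.3%/h lost → k = −ln(1 − 0.023) = 0.02327 h⁻¹.
Set 7.921·exp(−k·t) = 2.3 → t = ln(7.921/2.3)/k = 191300 s = 53.14 h.
Distance = v·t = 0.48·191300 = 91830 m = 91.83 km.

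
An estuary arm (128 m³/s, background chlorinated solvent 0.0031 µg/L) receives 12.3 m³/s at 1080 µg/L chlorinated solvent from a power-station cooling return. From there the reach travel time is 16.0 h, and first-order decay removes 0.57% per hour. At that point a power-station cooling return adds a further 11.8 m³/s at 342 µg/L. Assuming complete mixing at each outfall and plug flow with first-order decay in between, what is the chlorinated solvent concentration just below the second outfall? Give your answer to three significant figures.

Mixed concentration C = ΣQC/ΣQ = (128.0·0.003100 + 12.30·1080) / 140.3 = 13280/140.3 = 94.69 µg/L; combined flow 140.3 m³/s.
0.57%/h lost → k = −ln(1 − 0.0057) = 0.005716 h⁻¹.
After decay, C = 94.69 × e^(−kt) = 94.69 × 0.9126 = 86.41 µg/L.
At the second outfall, C = (140.3·86.41 + 11.80·342.0) / (140.3 + 11.80) = 106.2 µg/L.

106 µg/L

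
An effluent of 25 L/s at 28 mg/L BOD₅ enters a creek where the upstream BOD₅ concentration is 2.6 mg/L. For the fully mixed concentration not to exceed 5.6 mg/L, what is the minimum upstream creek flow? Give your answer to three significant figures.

187 L/s

Set C_mix = 5.6: (Q·2.600 + 25.00·28.00) / (Q + 25.00) = 5.6
→ Q = 25.00·(28.00 − 5.6)/(5.6 − 2.600) = 186.7 L/s.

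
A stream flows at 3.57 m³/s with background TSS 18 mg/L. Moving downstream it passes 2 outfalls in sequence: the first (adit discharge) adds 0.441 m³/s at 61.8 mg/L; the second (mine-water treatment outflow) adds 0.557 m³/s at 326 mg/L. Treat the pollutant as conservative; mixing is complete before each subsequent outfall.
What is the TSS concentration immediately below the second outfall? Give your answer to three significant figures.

59.8 mg/L

Outfall 1: combined Q = 4.011 m³/s; C = (3.570·18.00 + 0.4410·61.80)/4.011 = 22.82 mg/L.
Outfall 2: combined Q = 4.568 m³/s; C = (4.011·22.82 + 0.5570·326.0)/4.568 = 59.78 mg/L.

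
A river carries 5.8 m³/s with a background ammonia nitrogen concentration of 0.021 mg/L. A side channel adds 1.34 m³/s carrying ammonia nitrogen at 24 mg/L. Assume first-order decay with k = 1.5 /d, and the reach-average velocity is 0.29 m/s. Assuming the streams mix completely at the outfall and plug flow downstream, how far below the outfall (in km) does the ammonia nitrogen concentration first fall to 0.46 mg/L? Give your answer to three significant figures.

After mixing, C = (5.800·0.02100 + 1.340·24.00) / 7.140 = 32.28/7.140 = 4.521 mg/L.
Set 4.521·exp(−k·t) = 0.46 → t = ln(4.521/0.46)/k = 131600 s = 36.57 h.
Distance = v·t = 0.29·131600 = 38170 m = 38.17 km.

38.2 km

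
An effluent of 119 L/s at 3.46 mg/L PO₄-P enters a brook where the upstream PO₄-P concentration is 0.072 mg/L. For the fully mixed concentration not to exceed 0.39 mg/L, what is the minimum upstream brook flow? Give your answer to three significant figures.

1150 L/s

Set C_mix = 0.39: (Q·0.07200 + 119.0·3.460) / (Q + 119.0) = 0.39
→ Q = 119.0·(3.460 − 0.39)/(0.39 − 0.07200) = 1149 L/s.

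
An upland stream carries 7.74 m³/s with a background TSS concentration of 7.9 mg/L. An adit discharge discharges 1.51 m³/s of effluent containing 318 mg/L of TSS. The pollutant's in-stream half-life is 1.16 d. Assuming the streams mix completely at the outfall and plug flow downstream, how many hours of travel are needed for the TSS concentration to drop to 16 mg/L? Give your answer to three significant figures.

Flow-weighted average: C = (7.740·7.900 + 1.510·318.0) / 9.250 = 541.3/9.250 = 58.52 mg/L.
Half-life 1.16 d → k = ln 2 / 1.16 = 0.5975 d⁻¹.
58.52·exp(−k·t) = 16 → t = ln(58.52/16)/k = 187500 s = 52.09 h.

52.1 h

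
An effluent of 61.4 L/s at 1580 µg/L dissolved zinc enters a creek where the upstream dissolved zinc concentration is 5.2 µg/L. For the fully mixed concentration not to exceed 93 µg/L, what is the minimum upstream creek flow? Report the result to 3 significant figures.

Set C_mix = 93: (Q·5.200 + 61.40·1580) / (Q + 61.40) = 93
→ Q = 61.40·(1580 − 93)/(93 − 5.200) = 1040 L/s.

1040 L/s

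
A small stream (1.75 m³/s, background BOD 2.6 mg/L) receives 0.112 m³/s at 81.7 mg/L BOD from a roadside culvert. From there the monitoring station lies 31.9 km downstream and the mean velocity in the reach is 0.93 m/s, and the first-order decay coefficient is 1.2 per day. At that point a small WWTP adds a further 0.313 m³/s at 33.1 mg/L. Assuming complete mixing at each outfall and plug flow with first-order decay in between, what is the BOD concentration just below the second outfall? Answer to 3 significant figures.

Mixed concentration C = ΣQC/ΣQ = (1.750·2.600 + 0.1120·81.70) / 1.862 = 13.70/1.862 = 7.358 mg/L; combined flow 1.862 m³/s.
Travel time t = 31.9·1000 / 0.93 = 34300 s = 9.528 h.
After decay, C = 7.358 × e^(−kt) = 7.358 × 0.6210 = 4.569 mg/L.
Second outfall: C = (1.862·4.569 + 0.3130·33.10)/2.175 = 8.675 mg/L.

8.68 mg/L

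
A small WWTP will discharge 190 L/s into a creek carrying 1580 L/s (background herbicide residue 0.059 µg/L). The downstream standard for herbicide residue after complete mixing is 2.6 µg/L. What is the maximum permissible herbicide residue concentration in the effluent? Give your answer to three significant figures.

At the limit, (Qr·Cr + Qe·Cₑ)/(Qr + Qe) = 2.6:
Cₑ = (1770·2.6 − 1580·0.05900) / 190.0 = 23.73 µg/L.

23.7 µg/L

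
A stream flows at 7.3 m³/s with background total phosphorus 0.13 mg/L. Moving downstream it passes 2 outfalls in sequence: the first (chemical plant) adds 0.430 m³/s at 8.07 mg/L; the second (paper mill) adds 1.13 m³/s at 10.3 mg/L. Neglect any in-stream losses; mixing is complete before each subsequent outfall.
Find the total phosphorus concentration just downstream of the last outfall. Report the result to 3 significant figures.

1.81 mg/L

After outfall 1: Q = 7.300 + 0.4300 = 7.730 m³/s; C = (7.300·0.1300 + 0.4300·8.070)/7.730 = 0.5717 mg/L.
After outfall 2: Q = 7.730 + 1.130 = 8.860 m³/s; C = (7.730·0.5717 + 1.130·10.30)/8.860 = 1.812 mg/L.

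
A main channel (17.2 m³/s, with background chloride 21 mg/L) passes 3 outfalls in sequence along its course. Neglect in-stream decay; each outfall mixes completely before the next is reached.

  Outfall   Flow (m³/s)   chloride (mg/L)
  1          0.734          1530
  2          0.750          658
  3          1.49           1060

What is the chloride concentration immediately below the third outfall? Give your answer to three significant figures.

176 mg/L

Outfall 1: combined Q = 17.93 m³/s; C = (17.20·21.00 + 0.7340·1530)/17.93 = 82.76 mg/L.
Outfall 2: combined Q = 18.68 m³/s; C = (17.93·82.76 + 0.7500·658.0)/18.68 = 105.9 mg/L.
Outfall 3: combined Q = 20.17 m³/s; C = (18.68·105.9 + 1.490·1060)/20.17 = 176.3 mg/L.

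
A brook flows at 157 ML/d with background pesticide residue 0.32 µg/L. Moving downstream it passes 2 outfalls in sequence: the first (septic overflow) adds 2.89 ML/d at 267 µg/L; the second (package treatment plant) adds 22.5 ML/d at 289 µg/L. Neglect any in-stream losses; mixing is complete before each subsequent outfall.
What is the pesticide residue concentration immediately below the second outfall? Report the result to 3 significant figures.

Outfall 1: combined Q = 159.9 ML/d; C = (157.0·0.3200 + 2.890·267.0)/159.9 = 5.140 µg/L.
Outfall 2: combined Q = 182.4 ML/d; C = (159.9·5.140 + 22.50·289.0)/182.4 = 40.16 µg/L.

40.2 µg/L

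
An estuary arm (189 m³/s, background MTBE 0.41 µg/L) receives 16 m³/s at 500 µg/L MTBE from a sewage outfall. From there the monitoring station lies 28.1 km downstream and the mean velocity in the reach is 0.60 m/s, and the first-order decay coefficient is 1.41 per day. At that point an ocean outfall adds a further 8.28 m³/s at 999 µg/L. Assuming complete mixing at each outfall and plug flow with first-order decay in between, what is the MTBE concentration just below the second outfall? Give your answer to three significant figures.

56.4 µg/L

Mass balance: C = (189.0·0.4100 + 16.00·500.0) / 205.0 = 8077/205.0 = 39.40 µg/L; combined flow 205.0 m³/s.
Travel time t = 28.1·1000 / 0.60 = 46830 s = 13.01 h.
Decay over the reach: 39.40·exp(−kt) = 39.40·0.4657 = 18.35 µg/L.
Second outfall: C = (205.0·18.35 + 8.280·999.0)/213.3 = 56.42 µg/L.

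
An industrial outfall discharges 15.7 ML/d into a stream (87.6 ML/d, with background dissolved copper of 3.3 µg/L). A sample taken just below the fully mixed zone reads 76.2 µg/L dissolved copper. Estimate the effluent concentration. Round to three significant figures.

Mass balance: 87.60·3.300 + 15.70·Cₑ = 103.3·76.20
→ Cₑ = (103.3·76.20 − 87.60·3.300) / 15.70 = 483.0 µg/L.

483 µg/L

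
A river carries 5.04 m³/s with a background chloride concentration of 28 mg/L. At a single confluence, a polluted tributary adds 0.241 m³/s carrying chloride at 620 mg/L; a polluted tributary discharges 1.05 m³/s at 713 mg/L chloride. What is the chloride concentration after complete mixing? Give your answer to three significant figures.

164 mg/L

Mixed concentration C = ΣQC/ΣQ = (5.040·28.00 + 0.2410·620.0 + 1.050·713.0) / 6.331 = 1039/6.331 = 164.1 mg/L.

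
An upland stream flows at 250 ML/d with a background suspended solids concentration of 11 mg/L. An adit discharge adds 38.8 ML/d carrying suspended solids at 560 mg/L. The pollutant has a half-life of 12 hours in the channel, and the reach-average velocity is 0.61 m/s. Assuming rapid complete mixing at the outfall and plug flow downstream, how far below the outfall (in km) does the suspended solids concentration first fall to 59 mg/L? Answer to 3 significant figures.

13.8 km

After mixing, C = (250.0·11.00 + 38.80·560.0) / 288.8 = 24480/288.8 = 84.76 mg/L.
Half-life 12 h → k = ln 2 / 12 = 0.05776 h⁻¹ = 1.386 d⁻¹.
Set 84.76·exp(−k·t) = 59 → t = ln(84.76/59)/k = 22580 s = 6.272 h.
Distance = v·t = 0.61·22580 = 13770 m = 13.77 km.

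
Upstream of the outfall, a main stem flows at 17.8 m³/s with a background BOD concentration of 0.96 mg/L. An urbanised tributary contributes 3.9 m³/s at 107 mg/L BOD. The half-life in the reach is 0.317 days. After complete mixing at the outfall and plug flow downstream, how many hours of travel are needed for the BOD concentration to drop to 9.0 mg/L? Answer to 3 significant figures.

8.77 h

Mass balance: C = (17.80·0.9600 + 3.900·107.0) / 21.70 = 434.4/21.70 = 20.02 mg/L.
Half-life 0.317 d → k = ln 2 / 0.317 = 2.187 d⁻¹.
20.02·exp(−k·t) = 9.0 → t = ln(20.02/9.0)/k = 31590 s = 8.774 h.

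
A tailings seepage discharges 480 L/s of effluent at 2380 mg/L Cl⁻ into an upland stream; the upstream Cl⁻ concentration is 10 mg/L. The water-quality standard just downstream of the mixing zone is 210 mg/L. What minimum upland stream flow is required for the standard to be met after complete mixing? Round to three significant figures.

5210 L/s

Set C_mix = 210: (Q·10.00 + 480.0·2380) / (Q + 480.0) = 210
→ Q = 480.0·(2380 − 210)/(210 − 10.00) = 5208 L/s.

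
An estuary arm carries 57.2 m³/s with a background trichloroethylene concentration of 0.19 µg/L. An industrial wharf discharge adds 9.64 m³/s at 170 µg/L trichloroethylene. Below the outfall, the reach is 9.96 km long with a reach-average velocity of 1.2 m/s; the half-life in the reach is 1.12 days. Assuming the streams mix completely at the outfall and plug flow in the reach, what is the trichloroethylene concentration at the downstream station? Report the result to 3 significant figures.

23.3 µg/L

After mixing, C = (57.20·0.1900 + 9.640·170.0) / 66.84 = 1650/66.84 = 24.68 µg/L.
Travel time t = 9.96·1000 / 1.2 = 8300 s = 2.306 h.
Half-life 1.12 d → k = ln 2 / 1.12 = 0.6189 d⁻¹.
Applying C = C₀e^(−kt): 24.68 × 0.9423 = 23.26 µg/L.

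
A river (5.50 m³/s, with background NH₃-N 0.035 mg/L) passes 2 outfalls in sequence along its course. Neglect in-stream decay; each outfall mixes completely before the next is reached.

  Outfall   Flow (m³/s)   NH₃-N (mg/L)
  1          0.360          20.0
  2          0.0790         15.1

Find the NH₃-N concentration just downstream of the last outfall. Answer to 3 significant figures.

1.45 mg/L

After outfall 1: Q = 5.500 + 0.3600 = 5.860 m³/s; C = (5.500·0.03500 + 0.3600·20.00)/5.860 = 1.262 mg/L.
After outfall 2: Q = 5.860 + 0.07900 = 5.939 m³/s; C = (5.860·1.262 + 0.07900·15.10)/5.939 = 1.446 mg/L.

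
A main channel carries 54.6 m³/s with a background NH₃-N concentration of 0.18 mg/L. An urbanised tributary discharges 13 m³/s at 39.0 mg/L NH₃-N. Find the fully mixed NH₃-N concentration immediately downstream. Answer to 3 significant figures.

Mass balance: C = (54.60·0.1800 + 13.00·39.00) / 67.60 = 516.8/67.60 = 7.645 mg/L.

7.65 mg/L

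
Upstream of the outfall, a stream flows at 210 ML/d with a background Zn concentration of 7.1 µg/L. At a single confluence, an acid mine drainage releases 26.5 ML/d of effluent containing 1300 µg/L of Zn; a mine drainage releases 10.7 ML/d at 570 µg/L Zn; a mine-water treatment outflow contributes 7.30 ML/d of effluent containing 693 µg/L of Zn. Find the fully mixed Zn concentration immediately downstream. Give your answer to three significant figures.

Mass balance: C = (210.0·7.100 + 26.50·1300 + 10.70·570.0 + 7.300·693.0) / 254.5 = 47100/254.5 = 185.1 µg/L.

185 µg/L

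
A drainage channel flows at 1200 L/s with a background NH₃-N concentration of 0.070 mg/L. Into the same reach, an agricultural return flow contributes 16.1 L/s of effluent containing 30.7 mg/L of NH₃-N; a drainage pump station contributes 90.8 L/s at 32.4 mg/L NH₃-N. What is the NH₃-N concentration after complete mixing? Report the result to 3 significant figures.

2.69 mg/L

Conservation of mass: C = (1200·0.07000 + 16.10·30.70 + 90.80·32.40) / 1307 = 3520/1307 = 2.694 mg/L.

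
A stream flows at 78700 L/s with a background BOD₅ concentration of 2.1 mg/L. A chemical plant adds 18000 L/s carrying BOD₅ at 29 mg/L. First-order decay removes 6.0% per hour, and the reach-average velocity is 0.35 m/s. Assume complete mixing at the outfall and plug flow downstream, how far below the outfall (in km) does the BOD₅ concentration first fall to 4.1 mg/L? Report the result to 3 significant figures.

Flow-weighted average: C = (78700·2.100 + 18000·29.00) / 96700 = 687300/96700 = 7.107 mg/L.
6.0%/h lost → k = −ln(1 − 0.06) = 0.06188 h⁻¹.
Set 7.107·exp(−k·t) = 4.1 → t = ln(7.107/4.1)/k = 32010 s = 8.891 h.
Distance = v·t = 0.35·32010 = 11200 m = 11.20 km.

11.2 km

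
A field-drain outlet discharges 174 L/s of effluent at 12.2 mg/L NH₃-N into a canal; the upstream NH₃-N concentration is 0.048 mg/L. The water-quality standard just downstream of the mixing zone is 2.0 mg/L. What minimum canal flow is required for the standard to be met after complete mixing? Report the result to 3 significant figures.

909 L/s

Set C_mix = 2.0: (Q·0.04800 + 174.0·12.20) / (Q + 174.0) = 2.0
→ Q = 174.0·(12.20 − 2.0)/(2.0 − 0.04800) = 909.2 L/s.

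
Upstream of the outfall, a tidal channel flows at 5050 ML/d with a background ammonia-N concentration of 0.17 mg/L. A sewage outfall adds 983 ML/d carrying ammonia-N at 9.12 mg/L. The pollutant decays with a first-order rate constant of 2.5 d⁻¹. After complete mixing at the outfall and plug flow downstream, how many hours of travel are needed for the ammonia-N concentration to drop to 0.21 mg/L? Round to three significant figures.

19.7 h

Mixed concentration C = ΣQC/ΣQ = (5050·0.1700 + 983.0·9.120) / 6033 = 9823/6033 = 1.628 mg/L.
1.628·exp(−k·t) = 0.21 → t = ln(1.628/0.21)/k = 70780 s = 19.66 h.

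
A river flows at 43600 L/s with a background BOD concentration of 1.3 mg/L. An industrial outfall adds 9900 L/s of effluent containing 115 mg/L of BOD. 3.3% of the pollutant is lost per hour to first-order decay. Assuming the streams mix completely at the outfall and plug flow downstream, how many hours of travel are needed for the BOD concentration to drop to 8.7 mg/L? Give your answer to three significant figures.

Conservation of mass: C = (43600·1.300 + 9900·115.0) / 53500 = 1195000/53500 = 22.34 mg/L.
3.3%/h lost → k = −ln(1 − 0.033) = 0.03356 h⁻¹.
22.34·exp(−k·t) = 8.7 → t = ln(22.34/8.7)/k = 101200 s = 28.10 h.

28.1 h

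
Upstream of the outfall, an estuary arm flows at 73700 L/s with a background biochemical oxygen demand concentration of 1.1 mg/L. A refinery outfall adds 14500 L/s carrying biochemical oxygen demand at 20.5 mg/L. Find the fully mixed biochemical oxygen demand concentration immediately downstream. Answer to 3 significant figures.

4.29 mg/L

Flow-weighted average: C = (73700·1.100 + 14500·20.50) / 88200 = 378300/88200 = 4.289 mg/L.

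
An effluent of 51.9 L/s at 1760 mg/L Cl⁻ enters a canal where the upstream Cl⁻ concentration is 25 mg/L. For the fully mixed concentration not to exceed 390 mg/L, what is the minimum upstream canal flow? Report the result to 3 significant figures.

Set C_mix = 390: (Q·25.00 + 51.90·1760) / (Q + 51.90) = 390
→ Q = 51.90·(1760 − 390)/(390 − 25.00) = 194.8 L/s.

195 L/s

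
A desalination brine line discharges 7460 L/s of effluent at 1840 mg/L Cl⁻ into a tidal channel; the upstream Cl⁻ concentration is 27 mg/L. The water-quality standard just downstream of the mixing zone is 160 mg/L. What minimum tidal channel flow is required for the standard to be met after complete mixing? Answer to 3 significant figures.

94200 L/s

Set C_mix = 160: (Q·27.00 + 7460·1840) / (Q + 7460) = 160
→ Q = 7460·(1840 − 160)/(160 − 27.00) = 94230 L/s.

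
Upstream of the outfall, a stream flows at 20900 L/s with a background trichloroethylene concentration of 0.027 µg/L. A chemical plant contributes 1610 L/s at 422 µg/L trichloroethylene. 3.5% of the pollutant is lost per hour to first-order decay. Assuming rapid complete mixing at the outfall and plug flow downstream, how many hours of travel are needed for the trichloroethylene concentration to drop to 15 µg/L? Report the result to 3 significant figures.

Conservation of mass: C = (20900·0.02700 + 1610·422.0) / 22510 = 680000/22510 = 30.21 µg/L.
3.5%/h lost → k = −ln(1 − 0.035) = 0.03563 h⁻¹.
30.21·exp(−k·t) = 15 → t = ln(30.21/15)/k = 70740 s = 19.65 h.

19.6 h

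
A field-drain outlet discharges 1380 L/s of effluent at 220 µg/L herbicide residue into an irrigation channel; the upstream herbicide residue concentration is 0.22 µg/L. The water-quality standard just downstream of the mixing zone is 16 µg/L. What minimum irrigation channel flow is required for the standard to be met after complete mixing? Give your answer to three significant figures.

17800 L/s

Set C_mix = 16: (Q·0.2200 + 1380·220.0) / (Q + 1380) = 16
→ Q = 1380·(220.0 − 16)/(16 − 0.2200) = 17840 L/s.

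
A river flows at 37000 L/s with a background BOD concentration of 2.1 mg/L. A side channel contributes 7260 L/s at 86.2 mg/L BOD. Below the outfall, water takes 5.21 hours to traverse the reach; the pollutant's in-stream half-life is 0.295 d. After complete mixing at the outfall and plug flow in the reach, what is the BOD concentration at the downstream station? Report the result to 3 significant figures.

9.54 mg/L

Flow-weighted average: C = (37000·2.100 + 7260·86.20) / 44260 = 703500/44260 = 15.89 mg/L.
Half-life 0.295 d → k = ln 2 / 0.295 = 2.350 d⁻¹.
Decay over the reach: 15.89·exp(−kt) = 15.89·0.6005 = 9.544 mg/L.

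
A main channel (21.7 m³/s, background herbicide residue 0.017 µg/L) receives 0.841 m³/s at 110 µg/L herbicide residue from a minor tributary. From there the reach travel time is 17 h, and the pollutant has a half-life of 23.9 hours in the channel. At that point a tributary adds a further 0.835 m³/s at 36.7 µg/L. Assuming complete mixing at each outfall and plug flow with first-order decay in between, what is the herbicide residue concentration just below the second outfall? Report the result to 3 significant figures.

3.74 µg/L

Flow-weighted average: C = (21.70·0.01700 + 0.8410·110.0) / 22.54 = 92.88/22.54 = 4.120 µg/L; combined flow 22.54 m³/s.
Half-life 23.9 h → k = ln 2 / 23.9 = 0.02900 h⁻¹ = 0.6960 d⁻¹.
After decay, C = 4.120 × e^(−kt) = 4.120 × 0.6108 = 2.517 µg/L.
At the second outfall, C = (22.54·2.517 + 0.8350·36.70) / (22.54 + 0.8350) = 3.738 µg/L.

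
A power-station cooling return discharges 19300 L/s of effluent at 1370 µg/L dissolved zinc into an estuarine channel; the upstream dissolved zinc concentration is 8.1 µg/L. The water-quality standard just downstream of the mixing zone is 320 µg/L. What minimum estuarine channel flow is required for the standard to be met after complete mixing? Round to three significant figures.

65000 L/s

Set C_mix = 320: (Q·8.100 + 19300·1370) / (Q + 19300) = 320
→ Q = 19300·(1370 − 320)/(320 − 8.100) = 64970 L/s.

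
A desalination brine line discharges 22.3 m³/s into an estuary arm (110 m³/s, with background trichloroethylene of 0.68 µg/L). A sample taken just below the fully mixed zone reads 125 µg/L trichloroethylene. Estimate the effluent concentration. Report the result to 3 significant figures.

Mass balance: 110.0·0.6800 + 22.30·Cₑ = 132.3·125.0
→ Cₑ = (132.3·125.0 − 110.0·0.6800) / 22.30 = 738.2 µg/L.

738 µg/L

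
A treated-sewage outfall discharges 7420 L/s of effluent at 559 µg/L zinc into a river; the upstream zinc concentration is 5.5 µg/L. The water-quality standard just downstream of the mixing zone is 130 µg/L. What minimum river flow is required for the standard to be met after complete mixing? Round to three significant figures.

25600 L/s

Set C_mix = 130: (Q·5.500 + 7420·559.0) / (Q + 7420) = 130
→ Q = 7420·(559.0 − 130)/(130 − 5.500) = 25570 L/s.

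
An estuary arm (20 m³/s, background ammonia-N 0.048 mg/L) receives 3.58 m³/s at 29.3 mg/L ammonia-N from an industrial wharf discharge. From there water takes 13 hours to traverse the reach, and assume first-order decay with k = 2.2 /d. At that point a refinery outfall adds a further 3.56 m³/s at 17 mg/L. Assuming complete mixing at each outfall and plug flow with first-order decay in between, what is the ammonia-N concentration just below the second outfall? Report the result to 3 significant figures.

Flow-weighted average: C = (20.00·0.04800 + 3.580·29.30) / 23.58 = 105.9/23.58 = 4.489 mg/L; combined flow 23.58 m³/s.
After decay, C = 4.489 × e^(−kt) = 4.489 × 0.3037 = 1.363 mg/L.
Second outfall: C = (23.58·1.363 + 3.560·17.00)/27.14 = 3.414 mg/L.

3.41 mg/L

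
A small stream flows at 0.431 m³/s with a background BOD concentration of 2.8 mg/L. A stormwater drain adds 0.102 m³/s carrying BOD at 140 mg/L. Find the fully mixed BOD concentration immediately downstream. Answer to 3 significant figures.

29.1 mg/L

Conservation of mass: C = (0.4310·2.800 + 0.1020·140.0) / 0.5330 = 15.49/0.5330 = 29.06 mg/L.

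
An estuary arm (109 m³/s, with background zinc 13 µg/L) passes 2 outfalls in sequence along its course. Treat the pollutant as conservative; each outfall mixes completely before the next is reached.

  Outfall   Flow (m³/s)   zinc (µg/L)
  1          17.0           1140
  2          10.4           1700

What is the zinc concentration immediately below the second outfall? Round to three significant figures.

Outfall 1: combined Q = 126.0 m³/s; C = (109.0·13.00 + 17.00·1140)/126.0 = 165.1 µg/L.
Outfall 2: combined Q = 136.4 m³/s; C = (126.0·165.1 + 10.40·1700)/136.4 = 282.1 µg/L.

282 µg/L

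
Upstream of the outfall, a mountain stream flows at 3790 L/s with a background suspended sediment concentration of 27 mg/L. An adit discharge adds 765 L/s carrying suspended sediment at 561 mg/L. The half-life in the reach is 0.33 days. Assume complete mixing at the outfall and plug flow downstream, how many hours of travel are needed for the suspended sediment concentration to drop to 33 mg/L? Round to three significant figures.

Conservation of mass: C = (3790·27.00 + 765.0·561.0) / 4555 = 531500/4555 = 116.7 mg/L.
Half-life 0.33 d → k = ln 2 / 0.33 = 2.100 d⁻¹.
116.7·exp(−k·t) = 33 → t = ln(116.7/33)/k = 51950 s = 14.43 h.

14.4 h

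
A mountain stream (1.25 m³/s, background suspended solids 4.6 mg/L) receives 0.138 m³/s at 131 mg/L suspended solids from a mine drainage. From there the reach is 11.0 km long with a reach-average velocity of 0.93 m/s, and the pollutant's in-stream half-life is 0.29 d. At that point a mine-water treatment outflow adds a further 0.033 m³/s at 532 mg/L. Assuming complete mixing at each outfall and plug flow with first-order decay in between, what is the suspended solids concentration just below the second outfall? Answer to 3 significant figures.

24.4 mg/L

Mixed concentration C = ΣQC/ΣQ = (1.250·4.600 + 0.1380·131.0) / 1.388 = 23.83/1.388 = 17.17 mg/L; combined flow 1.388 m³/s.
Travel time t = 11.0·1000 / 0.93 = 11830 s = 3.286 h.
Half-life 0.29 d → k = ln 2 / 0.29 = 2.390 d⁻¹.
First-order decay: C = 17.17·exp(−k·t) = 17.17·0.7209 = 12.38 mg/L.
Second outfall: C = (1.388·12.38 + 0.03300·532.0)/1.421 = 24.44 mg/L.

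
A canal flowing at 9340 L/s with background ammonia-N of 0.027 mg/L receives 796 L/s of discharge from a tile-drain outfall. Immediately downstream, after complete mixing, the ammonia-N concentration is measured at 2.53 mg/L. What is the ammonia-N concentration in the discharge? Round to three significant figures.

31.9 mg/L

Mass balance: 9340·0.02700 + 796.0·Cₑ = 10140·2.530
→ Cₑ = (10140·2.530 − 9340·0.02700) / 796.0 = 31.90 mg/L.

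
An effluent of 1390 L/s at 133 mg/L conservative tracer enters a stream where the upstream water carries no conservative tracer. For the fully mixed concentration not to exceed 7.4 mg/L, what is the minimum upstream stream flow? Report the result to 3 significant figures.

23600 L/s

Set C_mix = 7.4: (Q·0 + 1390·133.0) / (Q + 1390) = 7.4
→ Q = 1390·(133.0 − 7.4)/(7.4 − 0) = 23590 L/s.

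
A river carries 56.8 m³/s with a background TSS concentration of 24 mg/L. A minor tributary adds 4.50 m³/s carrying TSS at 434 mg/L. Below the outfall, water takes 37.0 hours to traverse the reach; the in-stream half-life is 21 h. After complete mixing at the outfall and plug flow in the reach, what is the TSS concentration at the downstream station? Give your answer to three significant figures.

After mixing, C = (56.80·24.00 + 4.500·434.0) / 61.30 = 3316/61.30 = 54.10 mg/L.
Half-life 21 h → k = ln 2 / 21 = 0.03301 h⁻¹ = 0.7922 d⁻¹.
After decay, C = 54.10 × e^(−kt) = 54.10 × 0.2949 = 15.95 mg/L.

16.0 mg/L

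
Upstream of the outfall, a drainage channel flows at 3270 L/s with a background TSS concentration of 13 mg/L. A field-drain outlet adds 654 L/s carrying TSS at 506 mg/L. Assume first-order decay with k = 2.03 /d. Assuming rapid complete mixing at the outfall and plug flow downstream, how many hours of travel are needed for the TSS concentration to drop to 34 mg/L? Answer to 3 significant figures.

12.2 h

Flow-weighted average: C = (3270·13.00 + 654.0·506.0) / 3924 = 373400/3924 = 95.17 mg/L.
95.17·exp(−k·t) = 34 → t = ln(95.17/34)/k = 43810 s = 12.17 h.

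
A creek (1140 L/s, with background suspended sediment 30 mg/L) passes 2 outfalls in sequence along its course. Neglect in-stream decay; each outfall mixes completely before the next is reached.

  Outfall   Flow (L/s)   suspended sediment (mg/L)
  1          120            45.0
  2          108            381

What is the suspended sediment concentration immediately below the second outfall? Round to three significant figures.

59.0 mg/L

Outfall 1: combined Q = 1260 L/s; C = (1140·30.00 + 120.0·45.00)/1260 = 31.43 mg/L.
Outfall 2: combined Q = 1368 L/s; C = (1260·31.43 + 108.0·381.0)/1368 = 59.03 mg/L.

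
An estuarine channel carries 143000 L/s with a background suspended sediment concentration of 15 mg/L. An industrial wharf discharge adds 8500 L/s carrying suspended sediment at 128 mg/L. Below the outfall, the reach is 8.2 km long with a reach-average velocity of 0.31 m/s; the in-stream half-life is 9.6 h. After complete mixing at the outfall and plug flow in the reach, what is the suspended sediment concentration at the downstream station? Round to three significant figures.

After mixing, C = (143000·15.00 + 8500·128.0) / 151500 = 3233000/151500 = 21.34 mg/L.
Travel time t = 8.2·1000 / 0.31 = 26450 s = 7.348 h.
Half-life 9.6 h → k = ln 2 / 9.6 = 0.07220 h⁻¹ = 1.733 d⁻¹.
Applying C = C₀e^(−kt): 21.34 × 0.5883 = 12.55 mg/L.

12.6 mg/L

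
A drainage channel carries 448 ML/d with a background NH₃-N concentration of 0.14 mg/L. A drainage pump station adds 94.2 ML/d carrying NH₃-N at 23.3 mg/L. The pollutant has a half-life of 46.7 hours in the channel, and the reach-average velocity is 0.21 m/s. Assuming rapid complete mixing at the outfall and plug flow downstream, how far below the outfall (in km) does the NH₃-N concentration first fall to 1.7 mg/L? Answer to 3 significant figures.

Conservation of mass: C = (448.0·0.1400 + 94.20·23.30) / 542.2 = 2258/542.2 = 4.164 mg/L.
Half-life 46.7 h → k = ln 2 / 46.7 = 0.01484 h⁻¹ = 0.3562 d⁻¹.
Set 4.164·exp(−k·t) = 1.7 → t = ln(4.164/1.7)/k = 217300 s = 60.35 h.
Distance = v·t = 0.21·217300 = 45630 m = 45.63 km.

45.6 km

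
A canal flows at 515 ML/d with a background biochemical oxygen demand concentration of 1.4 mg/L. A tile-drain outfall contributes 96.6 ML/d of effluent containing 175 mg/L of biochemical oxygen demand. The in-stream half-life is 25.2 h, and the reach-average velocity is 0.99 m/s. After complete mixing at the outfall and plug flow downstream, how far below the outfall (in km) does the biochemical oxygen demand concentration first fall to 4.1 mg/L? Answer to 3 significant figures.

Mixed concentration C = ΣQC/ΣQ = (515.0·1.400 + 96.60·175.0) / 611.6 = 17630/611.6 = 28.82 mg/L.
Half-life 25.2 h → k = ln 2 / 25.2 = 0.02751 h⁻¹ = 0.6601 d⁻¹.
Set 28.82·exp(−k·t) = 4.1 → t = ln(28.82/4.1)/k = 255200 s = 70.90 h.
Distance = v·t = 0.99·255200 = 252700 m = 252.7 km.

253 km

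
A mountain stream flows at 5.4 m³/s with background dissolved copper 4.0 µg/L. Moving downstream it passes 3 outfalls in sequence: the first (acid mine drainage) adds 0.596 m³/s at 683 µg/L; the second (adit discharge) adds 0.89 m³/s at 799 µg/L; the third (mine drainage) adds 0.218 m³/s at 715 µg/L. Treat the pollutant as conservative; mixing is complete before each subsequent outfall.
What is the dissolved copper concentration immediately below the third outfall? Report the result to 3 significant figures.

Outfall 1: combined Q = 5.996 m³/s; C = (5.400·4.000 + 0.5960·683.0)/5.996 = 71.49 µg/L.
Outfall 2: combined Q = 6.886 m³/s; C = (5.996·71.49 + 0.8900·799.0)/6.886 = 165.5 µg/L.
Outfall 3: combined Q = 7.104 m³/s; C = (6.886·165.5 + 0.2180·715.0)/7.104 = 182.4 µg/L.

182 µg/L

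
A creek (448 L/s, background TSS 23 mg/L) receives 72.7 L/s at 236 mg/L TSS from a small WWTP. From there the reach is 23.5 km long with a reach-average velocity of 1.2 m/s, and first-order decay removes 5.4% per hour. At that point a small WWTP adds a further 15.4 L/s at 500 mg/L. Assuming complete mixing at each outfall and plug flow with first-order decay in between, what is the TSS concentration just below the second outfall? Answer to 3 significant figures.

Mass balance: C = (448.0·23.00 + 72.70·236.0) / 520.7 = 27460/520.7 = 52.74 mg/L; combined flow 520.7 L/s.
Travel time t = 23.5·1000 / 1.2 = 19580 s = 5.440 h.
5.4%/h lost → k = −ln(1 − 0.054) = 0.05551 h⁻¹.
After decay, C = 52.74 × e^(−kt) = 52.74 × 0.7394 = 38.99 mg/L.
Second outfall: C = (520.7·38.99 + 15.40·500.0)/536.1 = 52.24 mg/L.

52.2 mg/L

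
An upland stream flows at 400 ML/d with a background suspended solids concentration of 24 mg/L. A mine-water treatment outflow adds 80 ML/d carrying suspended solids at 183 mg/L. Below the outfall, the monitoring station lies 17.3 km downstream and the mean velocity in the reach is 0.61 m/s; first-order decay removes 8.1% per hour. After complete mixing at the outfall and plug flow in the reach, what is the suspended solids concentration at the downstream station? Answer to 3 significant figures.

Flow-weighted average: C = (400.0·24.00 + 80.00·183.0) / 480.0 = 24240/480.0 = 50.50 mg/L.
Travel time t = 17.3·1000 / 0.61 = 28360 s = 7.878 h.
8.1%/h lost → k = −ln(1 − 0.081) = 0.08447 h⁻¹.
Applying C = C₀e^(−kt): 50.50 × 0.5140 = 25.96 mg/L.

26.0 mg/L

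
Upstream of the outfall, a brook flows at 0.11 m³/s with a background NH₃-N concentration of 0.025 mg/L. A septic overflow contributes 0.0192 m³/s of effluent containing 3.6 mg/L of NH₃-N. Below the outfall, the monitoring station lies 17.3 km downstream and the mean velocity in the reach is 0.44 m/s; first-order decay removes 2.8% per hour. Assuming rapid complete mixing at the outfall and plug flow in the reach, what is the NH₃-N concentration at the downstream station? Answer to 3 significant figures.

After mixing, C = (0.1100·0.02500 + 0.01920·3.600) / 0.1292 = 0.07187/0.1292 = 0.5563 mg/L.
Travel time t = 17.3·1000 / 0.44 = 39320 s = 10.92 h.
2.8%/h lost → k = −ln(1 − 0.028) = 0.02840 h⁻¹.
After decay, C = 0.5563 × e^(−kt) = 0.5563 × 0.7333 = 0.4079 mg/L.

0.408 mg/L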